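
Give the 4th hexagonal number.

28

The 4th hexagonal number is n(2n−1) with n = 4.
4·(2·4 − 1) = 4·7 = 28.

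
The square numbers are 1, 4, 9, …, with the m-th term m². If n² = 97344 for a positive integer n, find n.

312

We need n² = 97344, so n = √97344 = 312.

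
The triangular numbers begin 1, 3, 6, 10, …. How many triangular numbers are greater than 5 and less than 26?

4

The n-th triangular number is n(n+1)/2.
Smallest index with value > 5: n = 3 (giving 6).
Largest index with value < 26: n = 6 (giving 21).
Indices 3 through 6: 4 terms.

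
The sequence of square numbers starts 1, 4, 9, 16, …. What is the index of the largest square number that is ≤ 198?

14

Solve n² ≤ 198 for integer n.
n = 14 gives 196 ≤ 198, while n = 15 gives 225 > 198; so the answer is index 14.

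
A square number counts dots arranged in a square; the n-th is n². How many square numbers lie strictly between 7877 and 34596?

The n-th square number is n².
Smallest index with value > 7877: n = 89 (giving 7921).
Largest index with value < 34596: n = 185 (giving 34225).
Indices 89 through 185: 97 terms.

97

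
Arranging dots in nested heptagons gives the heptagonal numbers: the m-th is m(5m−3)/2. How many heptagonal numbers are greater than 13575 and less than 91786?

The n-th heptagonal number is n(5n−3)/2.
Smallest index with value > 13575: n = 74 (giving 13579).
Largest index with value < 91786: n = 191 (giving 90916).
Indices 74 through 191: 118 terms.

118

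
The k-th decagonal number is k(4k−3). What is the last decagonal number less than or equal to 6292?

6280

Solve n(4n−3) ≤ 6292 for integer n.
n = 40 gives 6280 ≤ 6292, while n = 41 gives 6601 > 6292; so the answer is 6280.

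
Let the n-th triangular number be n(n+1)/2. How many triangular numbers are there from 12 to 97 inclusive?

9

The n-th triangular number is n(n+1)/2.
Smallest index with value ≥ 12: n = 5 (giving 15).
Largest index with value ≤ 97: n = 13 (giving 91).
Indices 5 through 13: 9 terms.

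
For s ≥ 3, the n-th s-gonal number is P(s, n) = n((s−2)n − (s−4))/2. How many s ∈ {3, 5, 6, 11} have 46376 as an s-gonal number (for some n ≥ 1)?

1

s = 3: P(3, 304) = 46360 and P(3, 305) = 46665; 46376 is not s-gonal.
s = 5: P(5, 176) = 46376. ✓
s = 6: P(6, 152) = 46056 and P(6, 153) = 46665; 46376 is not s-gonal.
s = 11: P(11, 101) = 45551 and P(11, 102) = 46461; 46376 is not s-gonal.
Hits: s ∈ {5} → 1.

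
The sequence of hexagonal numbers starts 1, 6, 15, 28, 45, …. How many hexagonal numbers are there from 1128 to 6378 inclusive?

The n-th hexagonal number is n(2n−1).
Smallest index with value ≥ 1128: n = 24 (giving 1128).
Largest index with value ≤ 6378: n = 56 (giving 6216).
Indices 24 through 56: 33 terms.

33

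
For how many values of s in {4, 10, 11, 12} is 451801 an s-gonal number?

s = 4: P(4, 672) = 451584 and P(4, 673) = 452929; 451801 is not s-gonal.
s = 10: P(10, 336) = 450576 and P(10, 337) = 453265; 451801 is not s-gonal.
s = 11: P(11, 317) = 451091 and P(11, 318) = 453945; 451801 is not s-gonal.
s = 12: P(12, 301) = 451801. ✓
Hits: s ∈ {12} → 1.

1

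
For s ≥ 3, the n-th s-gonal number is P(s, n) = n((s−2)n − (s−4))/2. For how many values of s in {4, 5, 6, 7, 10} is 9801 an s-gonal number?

2

s = 4: P(4, 99) = 9801. ✓
s = 5: P(5, 81) = 9801. ✓
s = 6: P(6, 70) = 9730 and P(6, 71) = 10011; 9801 is not s-gonal.
s = 7: P(7, 62) = 9517 and P(7, 63) = 9828; 9801 is not s-gonal.
s = 10: P(10, 49) = 9457 and P(10, 50) = 9850; 9801 is not s-gonal.
Hits: s ∈ {4, 5} → 2.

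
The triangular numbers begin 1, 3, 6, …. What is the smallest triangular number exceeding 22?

Solve n(n+1)/2 > 22 for integer n.
The largest n with value ≤ 22 is 6 (since 21 ≤ 22 < 28), so the first above is n = 7, value 28.

28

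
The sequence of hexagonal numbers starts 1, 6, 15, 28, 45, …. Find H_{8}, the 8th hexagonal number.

8·(2·8 − 1) = 8·15 = 120.

120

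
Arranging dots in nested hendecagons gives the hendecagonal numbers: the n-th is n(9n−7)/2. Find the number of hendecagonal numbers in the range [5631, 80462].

The n-th hendecagonal number is n(9n−7)/2.
Smallest index with value ≥ 5631: n = 36 (giving 5706).
Largest index with value ≤ 80462: n = 134 (giving 80333).
Indices 36 through 134: 99 terms.

99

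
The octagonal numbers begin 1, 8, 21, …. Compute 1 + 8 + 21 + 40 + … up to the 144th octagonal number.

2996280

Σ i(3i−2) = 3Σi² − 2Σi over i = 1..144.
Σi = 10440 and Σi² = 1005720.
3·1005720 − 2·10440 = 2996280.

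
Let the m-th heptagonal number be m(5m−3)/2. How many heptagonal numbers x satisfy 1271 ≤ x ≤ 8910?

The n-th heptagonal number is n(5n−3)/2.
Smallest index with value ≥ 1271: n = 23 (giving 1288).
Largest index with value ≤ 8910: n = 60 (giving 8910).
Indices 23 through 60: 38 terms.

38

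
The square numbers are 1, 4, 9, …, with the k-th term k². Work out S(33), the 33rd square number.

The 33rd square number is n² with n = 33.
33² = 1089.

1089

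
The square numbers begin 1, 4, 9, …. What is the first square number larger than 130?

Solve n² > 130 for integer n.
The largest n with value ≤ 130 is 11 (since 121 ≤ 130 < 144), so the first above is n = 12, value 144.

144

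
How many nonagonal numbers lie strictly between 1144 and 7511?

28

The n-th nonagonal number is n(7n−5)/2.
Smallest index with value > 1144: n = 19 (giving 1216).
Largest index with value < 7511: n = 46 (giving 7291).
Indices 19 through 46: 28 terms.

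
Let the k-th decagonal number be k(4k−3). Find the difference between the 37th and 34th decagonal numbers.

843

37·(4·37 − 3) = 5365 and 34·(4·34 − 3) = 4522.
Difference: 5365 − 4522 = 843.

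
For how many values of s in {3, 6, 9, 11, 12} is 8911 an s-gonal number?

2

s = 3: P(3, 133) = 8911. ✓
s = 6: P(6, 67) = 8911. ✓
s = 9: P(9, 50) = 8625 and P(9, 51) = 8976; 8911 is not s-gonal.
s = 11: P(11, 44) = 8558 and P(11, 45) = 8955; 8911 is not s-gonal.
s = 12: P(12, 42) = 8652 and P(12, 43) = 9073; 8911 is not s-gonal.
Hits: s ∈ {3, 6} → 2.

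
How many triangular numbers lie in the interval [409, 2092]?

The n-th triangular number is n(n+1)/2.
Smallest index with value ≥ 409: n = 29 (giving 435).
Largest index with value ≤ 2092: n = 64 (giving 2080).
Indices 29 through 64: 36 terms.

36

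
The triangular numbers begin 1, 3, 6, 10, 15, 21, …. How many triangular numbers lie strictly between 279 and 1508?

31

The n-th triangular number is n(n+1)/2.
Smallest index with value > 279: n = 24 (giving 300).
Largest index with value < 1508: n = 54 (giving 1485).
Indices 24 through 54: 31 terms.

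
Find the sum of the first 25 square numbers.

Σ_{i=1}^{25} i² = 25·26·51/6 = 5525.

5525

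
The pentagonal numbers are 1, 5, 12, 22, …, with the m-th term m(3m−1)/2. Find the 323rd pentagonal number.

323·(3·323 − 1)/2 = 323·968/2 = 323·484 = 156332.

156332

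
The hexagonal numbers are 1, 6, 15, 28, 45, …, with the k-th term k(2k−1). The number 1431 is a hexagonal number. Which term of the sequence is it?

Set n(2n−1) = 1431, giving 2n² − n − 1431 = 0.
The discriminant is 1 + 8·1431 = 11449, and √11449 = 107.
So n = (1 + 107) / 4 = 108/4 = 27.
Check: 27·(2·27 − 1) = 1431. ✓

27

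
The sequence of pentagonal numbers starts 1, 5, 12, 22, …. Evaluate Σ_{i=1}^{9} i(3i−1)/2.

405

Σ i(3i−1)/2 = (3Σi² − Σi) / 2 over i = 1..9.
Σi = 45 and Σi² = 285.
(3·285 − 1·45) / 2 = 810/2 = 405.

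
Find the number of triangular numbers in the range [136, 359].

11

The n-th triangular number is n(n+1)/2.
Smallest index with value ≥ 136: n = 16 (giving 136).
Largest index with value ≤ 359: n = 26 (giving 351).
Indices 16 through 26: 11 terms.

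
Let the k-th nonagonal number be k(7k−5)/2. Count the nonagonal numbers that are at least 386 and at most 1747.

12

The n-th nonagonal number is n(7n−5)/2.
Smallest index with value ≥ 386: n = 11 (giving 396).
Largest index with value ≤ 1747: n = 22 (giving 1639).
Indices 11 through 22: 12 terms.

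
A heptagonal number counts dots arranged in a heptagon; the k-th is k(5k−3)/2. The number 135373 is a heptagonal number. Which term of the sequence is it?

Set n(5n−3)/2 = 135373, giving 5n² − 3n − 270746 = 0.
The discriminant is 9 + 40·135373 = 5414929, and √5414929 = 2327.
So n = (3 + 2327) / 10 = 2330/10 = 233.
Check: 233·(5·233 − 3)/2 = 135373. ✓

233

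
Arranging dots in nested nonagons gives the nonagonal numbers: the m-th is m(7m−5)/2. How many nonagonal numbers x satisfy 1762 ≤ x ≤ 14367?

The n-th nonagonal number is n(7n−5)/2.
Smallest index with value ≥ 1762: n = 23 (giving 1794).
Largest index with value ≤ 14367: n = 64 (giving 14176).
Indices 23 through 64: 42 terms.

42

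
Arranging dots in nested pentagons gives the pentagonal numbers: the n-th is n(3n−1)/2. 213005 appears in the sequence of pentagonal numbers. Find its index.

Set n(3n−1)/2 = 213005, giving 3n² − n − 426010 = 0.
So n = (1 + 2261) / 6 = 2262/6 = 377.

377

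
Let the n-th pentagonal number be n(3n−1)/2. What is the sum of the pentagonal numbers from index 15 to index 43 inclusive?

Σ i(3i−1)/2 = (3Σi² − Σi) / 2 over i = 15..43.
Σi = 946 − 105 = 841 and Σi² = 27434 − 1015 = 26419.
(3·26419 − 1·841) / 2 = 78416/2 = 39208.

39208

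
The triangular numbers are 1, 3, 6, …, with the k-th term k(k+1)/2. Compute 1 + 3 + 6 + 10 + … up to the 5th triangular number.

35

Σ i(i+1)/2 = (Σi² + Σi) / 2 over i = 1..5.
Σi = 15 and Σi² = 55.
(1·55 + 1·15) / 2 = 70/2 = 35.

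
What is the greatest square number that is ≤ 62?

Solve n² ≤ 62 for integer n.
n = 7 gives 49 ≤ 62, while n = 8 gives 64 > 62; so the answer is 49.

49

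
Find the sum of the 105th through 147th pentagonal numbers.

Σ i(3i−1)/2 = (3Σi² − Σi) / 2 over i = 105..147.
Σi = 10878 − 5460 = 5418 and Σi² = 1069670 − 380380 = 689290.
(3·689290 − 1·5418) / 2 = 2062452/2 = 1031226.

1031226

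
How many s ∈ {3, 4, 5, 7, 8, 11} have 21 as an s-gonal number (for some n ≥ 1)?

s = 3: P(3, 6) = 21. ✓
s = 4: P(4, 4) = 16 and P(4, 5) = 25; 21 is not s-gonal.
s = 5: P(5, 3) = 12 and P(5, 4) = 22; 21 is not s-gonal.
s = 7: P(7, 3) = 18 and P(7, 4) = 34; 21 is not s-gonal.
s = 8: P(8, 3) = 21. ✓
s = 11: P(11, 2) = 11 and P(11, 3) = 30; 21 is not s-gonal.
Hits: s ∈ {3, 8} → 2.

2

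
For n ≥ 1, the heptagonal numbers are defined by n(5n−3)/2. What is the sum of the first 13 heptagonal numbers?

Σ i(5i−3)/2 = (5Σi² − 3Σi) / 2 over i = 1..13.
Σi = 91 and Σi² = 819.
(5·819 − 3·91) / 2 = 3822/2 = 1911.

1911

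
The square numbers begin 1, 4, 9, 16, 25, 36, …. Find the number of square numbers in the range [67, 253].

7

The n-th square number is n².
Smallest index with value ≥ 67: n = 9 (giving 81).
Largest index with value ≤ 253: n = 15 (giving 225).
Indices 9 through 15: 7 terms.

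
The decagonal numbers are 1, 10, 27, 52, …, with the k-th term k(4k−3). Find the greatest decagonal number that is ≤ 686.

Solve n(4n−3) ≤ 686 for integer n.
n = 13 gives 637 ≤ 686, while n = 14 gives 742 > 686; so the answer is 637.

637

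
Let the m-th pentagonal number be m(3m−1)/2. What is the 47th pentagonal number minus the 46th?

139

Consecutive pentagonal numbers differ by 3n − 2: here 3·47 − 2 = 139.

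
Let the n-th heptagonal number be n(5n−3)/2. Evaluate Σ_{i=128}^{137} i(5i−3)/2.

Σ i(5i−3)/2 = (5Σi² − 3Σi) / 2 over i = 128..137.
Σi = 9453 − 8128 = 1325 and Σi² = 866525 − 690880 = 175645.
(5·175645 − 3·1325) / 2 = 874250/2 = 437125.

437125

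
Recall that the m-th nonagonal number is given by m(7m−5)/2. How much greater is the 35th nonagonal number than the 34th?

Consecutive nonagonal numbers differ by 7n − 6: here 7·35 − 6 = 239.

239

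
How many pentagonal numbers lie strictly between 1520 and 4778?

24

The n-th pentagonal number is n(3n−1)/2.
Smallest index with value > 1520: n = 33 (giving 1617).
Largest index with value < 4778: n = 56 (giving 4676).
Indices 33 through 56: 24 terms.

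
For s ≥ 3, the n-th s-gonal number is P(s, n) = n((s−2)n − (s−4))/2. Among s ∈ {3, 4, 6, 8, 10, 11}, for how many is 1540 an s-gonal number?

3

s = 3: P(3, 55) = 1540. ✓
s = 4: P(4, 39) = 1521 and P(4, 40) = 1600; 1540 is not s-gonal.
s = 6: P(6, 28) = 1540. ✓
s = 8: P(8, 22) = 1408 and P(8, 23) = 1541; 1540 is not s-gonal.
s = 10: P(10, 20) = 1540. ✓
s = 11: P(11, 18) = 1395 and P(11, 19) = 1558; 1540 is not s-gonal.
Hits: s ∈ {3, 6, 10} → 3.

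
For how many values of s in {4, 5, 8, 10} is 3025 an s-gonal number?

s = 4: P(4, 55) = 3025. ✓
s = 5: P(5, 45) = 3015 and P(5, 46) = 3151; 3025 is not s-gonal.
s = 8: P(8, 32) = 3008 and P(8, 33) = 3201; 3025 is not s-gonal.
s = 10: P(10, 27) = 2835 and P(10, 28) = 3052; 3025 is not s-gonal.
Hits: s ∈ {4} → 1.

1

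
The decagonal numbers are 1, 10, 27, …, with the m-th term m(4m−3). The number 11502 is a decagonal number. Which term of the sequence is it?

54

Set n(4n−3) = 11502, giving 4n² − 3n − 11502 = 0.
So n = (3 + 429) / 8 = 432/8 = 54.
Check: 54·(4·54 − 3) = 11502. ✓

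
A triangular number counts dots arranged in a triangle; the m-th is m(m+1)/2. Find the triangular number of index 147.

10878

The 147th triangular number is n(n+1)/2 with n = 147.
147·148/2 = 21756/2 = 10878.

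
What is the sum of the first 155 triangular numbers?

632710

Σ i(i+1)/2 = (Σi² + Σi) / 2 over i = 1..155.
Σi = 12090 and Σi² = 1253330.
(1·1253330 + 1·12090) / 2 = 1265420/2 = 632710.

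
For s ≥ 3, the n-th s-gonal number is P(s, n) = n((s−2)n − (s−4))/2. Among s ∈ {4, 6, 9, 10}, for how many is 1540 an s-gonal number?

2

s = 4: P(4, 39) = 1521 and P(4, 40) = 1600; 1540 is not s-gonal.
s = 6: P(6, 28) = 1540. ✓
s = 9: P(9, 21) = 1491 and P(9, 22) = 1639; 1540 is not s-gonal.
s = 10: P(10, 20) = 1540. ✓
Hits: s ∈ {6, 10} → 2.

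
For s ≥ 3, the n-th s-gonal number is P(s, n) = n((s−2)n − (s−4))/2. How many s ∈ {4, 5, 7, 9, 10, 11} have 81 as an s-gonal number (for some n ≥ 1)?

s = 4: P(4, 9) = 81. ✓
s = 5: P(5, 7) = 70 and P(5, 8) = 92; 81 is not s-gonal.
s = 7: P(7, 6) = 81. ✓
s = 9: P(9, 5) = 75 and P(9, 6) = 111; 81 is not s-gonal.
s = 10: P(10, 4) = 52 and P(10, 5) = 85; 81 is not s-gonal.
s = 11: P(11, 4) = 58 and P(11, 5) = 95; 81 is not s-gonal.
Hits: s ∈ {4, 7} → 2.

2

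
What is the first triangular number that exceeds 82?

91

Solve n(n+1)/2 > 82 for integer n.
The largest n with value ≤ 82 is 12 (since 78 ≤ 82 < 91), so the first above is n = 13, value 91.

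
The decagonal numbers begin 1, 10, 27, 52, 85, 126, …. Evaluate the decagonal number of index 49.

9457

The 49th decagonal number is n(4n−3) with n = 49.
49·(4·49 − 3) = 49·193 = 9457.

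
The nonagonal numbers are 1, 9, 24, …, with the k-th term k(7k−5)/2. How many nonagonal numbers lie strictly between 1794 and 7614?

The n-th nonagonal number is n(7n−5)/2.
Smallest index with value > 1794: n = 24 (giving 1956).
Largest index with value < 7614: n = 46 (giving 7291).
Indices 24 through 46: 23 terms.

23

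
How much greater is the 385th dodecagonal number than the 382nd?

11493

385·(5·385 − 4) = 739585 and 382·(5·382 − 4) = 728092.
Difference: 739585 − 728092 = 11493.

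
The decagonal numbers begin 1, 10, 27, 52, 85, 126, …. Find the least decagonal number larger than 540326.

540592

Solve n(4n−3) > 540326 for integer n.
The largest n with value ≤ 540326 is 367 (since 537655 ≤ 540326 < 540592), so the first above is n = 368, value 540592.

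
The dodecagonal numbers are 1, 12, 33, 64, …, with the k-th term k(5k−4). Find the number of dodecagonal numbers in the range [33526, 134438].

82

The n-th dodecagonal number is n(5n−4).
Smallest index with value ≥ 33526: n = 83 (giving 34113).
Largest index with value ≤ 134438: n = 164 (giving 133824).
Indices 83 through 164: 82 terms.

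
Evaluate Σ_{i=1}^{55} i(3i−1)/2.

84700

Σ i(3i−1)/2 = (3Σi² − Σi) / 2 over i = 1..55.
Σi = 1540 and Σi² = 56980.
(3·56980 − 1·1540) / 2 = 169400/2 = 84700.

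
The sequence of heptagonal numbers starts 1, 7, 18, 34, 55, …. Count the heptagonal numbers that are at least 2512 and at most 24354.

The n-th heptagonal number is n(5n−3)/2.
Smallest index with value ≥ 2512: n = 32 (giving 2512).
Largest index with value ≤ 24354: n = 99 (giving 24354).
Indices 32 through 99: 68 terms.

68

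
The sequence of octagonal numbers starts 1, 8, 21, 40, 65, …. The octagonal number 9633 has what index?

Set n(3n−2) = 9633, giving 3n² − 2n − 9633 = 0.
The discriminant is 4 + 12·9633 = 115600, and √115600 = 340.
So n = (2 + 340) / 6 = 342/6 = 57.

57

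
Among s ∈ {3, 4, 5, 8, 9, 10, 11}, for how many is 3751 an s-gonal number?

1

s = 3: P(3, 86) = 3741 and P(3, 87) = 3828; 3751 is not s-gonal.
s = 4: P(4, 61) = 3721 and P(4, 62) = 3844; 3751 is not s-gonal.
s = 5: P(5, 50) = 3725 and P(5, 51) = 3876; 3751 is not s-gonal.
s = 8: P(8, 35) = 3605 and P(8, 36) = 3816; 3751 is not s-gonal.
s = 9: P(9, 33) = 3729 and P(9, 34) = 3961; 3751 is not s-gonal.
s = 10: P(10, 31) = 3751. ✓
s = 11: P(11, 29) = 3683 and P(11, 30) = 3945; 3751 is not s-gonal.
Hits: s ∈ {10} → 1.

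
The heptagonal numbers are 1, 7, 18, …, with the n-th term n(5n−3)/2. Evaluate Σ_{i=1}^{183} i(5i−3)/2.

5123756

Σ i(5i−3)/2 = (5Σi² − 3Σi) / 2 over i = 1..183.
Σi = 16836 and Σi² = 2059604.
(5·2059604 − 3·16836) / 2 = 10247512/2 = 5123756.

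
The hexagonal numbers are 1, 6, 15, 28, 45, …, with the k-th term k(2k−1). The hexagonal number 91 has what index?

Set n(2n−1) = 91, giving 2n² − n − 91 = 0.
The discriminant is 1 + 8·91 = 729, and √729 = 27.
So n = (1 + 27) / 4 = 28/4 = 7.

7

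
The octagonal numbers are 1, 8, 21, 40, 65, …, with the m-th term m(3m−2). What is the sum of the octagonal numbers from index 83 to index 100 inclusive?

450261

Σ i(3i−2) = 3Σi² − 2Σi over i = 83..100.
Σi = 5050 − 3403 = 1647 and Σi² = 338350 − 187165 = 151185.
3·151185 − 2·1647 = 450261.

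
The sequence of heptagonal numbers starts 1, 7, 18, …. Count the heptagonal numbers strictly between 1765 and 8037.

30

The n-th heptagonal number is n(5n−3)/2.
Smallest index with value > 1765: n = 27 (giving 1782).
Largest index with value < 8037: n = 56 (giving 7756).
Indices 27 through 56: 30 terms.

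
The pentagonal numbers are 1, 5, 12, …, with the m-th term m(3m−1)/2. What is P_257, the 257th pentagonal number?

257·(3·257 − 1)/2 = 257·770/2 = 257·385 = 98945.

98945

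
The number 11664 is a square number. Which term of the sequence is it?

108

We need n² = 11664, so n = √11664 = 108.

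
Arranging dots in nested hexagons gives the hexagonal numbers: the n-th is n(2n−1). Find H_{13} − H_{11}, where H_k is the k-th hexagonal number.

13·(2·13 − 1) = 325 and 11·(2·11 − 1) = 231.
Difference: 325 − 231 = 94.

94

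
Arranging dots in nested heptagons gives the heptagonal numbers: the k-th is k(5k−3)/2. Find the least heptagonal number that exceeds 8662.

8910

Solve n(5n−3)/2 > 8662 for integer n.
The largest n with value ≤ 8662 is 59 (since 8614 ≤ 8662 < 8910), so the first above is n = 60, value 8910.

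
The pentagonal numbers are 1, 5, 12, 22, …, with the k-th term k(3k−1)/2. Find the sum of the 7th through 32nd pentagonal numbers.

16770

Σ i(3i−1)/2 = (3Σi² − Σi) / 2 over i = 7..32.
Σi = 528 − 21 = 507 and Σi² = 11440 − 91 = 11349.
(3·11349 − 1·507) / 2 = 33540/2 = 16770.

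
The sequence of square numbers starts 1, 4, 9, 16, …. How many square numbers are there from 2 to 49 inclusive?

6

The n-th square number is n².
Smallest index with value ≥ 2: n = 2 (giving 4).
Largest index with value ≤ 49: n = 7 (giving 49).
Indices 2 through 7: 6 terms.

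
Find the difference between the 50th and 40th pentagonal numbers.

1345

50·(3·50 − 1)/2 = 3725 and 40·(3·40 − 1)/2 = 2380.
Difference: 3725 − 2380 = 1345.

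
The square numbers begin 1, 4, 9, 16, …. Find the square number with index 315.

99225

315² = 99225.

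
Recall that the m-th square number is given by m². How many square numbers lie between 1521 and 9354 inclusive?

58

The n-th square number is n².
Smallest index with value ≥ 1521: n = 39 (giving 1521).
Largest index with value ≤ 9354: n = 96 (giving 9216).
Indices 39 through 96: 58 terms.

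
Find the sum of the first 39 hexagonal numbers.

40300

Σ i(2i−1) = 2Σi² − Σi over i = 1..39.
Σi = 780 and Σi² = 20540.
2·20540 − 1·780 = 40300.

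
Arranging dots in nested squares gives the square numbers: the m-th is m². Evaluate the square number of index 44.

The 44th square number is n² with n = 44.
44² = 1936.

1936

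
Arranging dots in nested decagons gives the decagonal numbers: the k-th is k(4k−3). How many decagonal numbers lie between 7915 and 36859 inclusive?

The n-th decagonal number is n(4n−3).
Smallest index with value ≥ 7915: n = 45 (giving 7965).
Largest index with value ≤ 36859: n = 96 (giving 36576).
Indices 45 through 96: 52 terms.

52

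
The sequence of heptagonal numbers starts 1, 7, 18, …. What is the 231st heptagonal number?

The 231st heptagonal number is n(5n−3)/2 with n = 231.
231·(5·231 − 3)/2 = 231·1152/2 = 231·576 = 133056.

133056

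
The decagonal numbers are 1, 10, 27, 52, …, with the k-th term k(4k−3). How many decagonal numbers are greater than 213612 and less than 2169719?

505

The n-th decagonal number is n(4n−3).
Smallest index with value > 213612: n = 232 (giving 214600).
Largest index with value < 2169719: n = 736 (giving 2164576).
Indices 232 through 736: 505 terms.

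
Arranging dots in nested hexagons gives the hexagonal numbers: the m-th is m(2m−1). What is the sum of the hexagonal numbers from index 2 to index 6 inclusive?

Σ i(2i−1) = 2Σi² − Σi over i = 2..6.
Σi = 21 − 1 = 20 and Σi² = 91 − 1 = 90.
2·90 − 1·20 = 160.

160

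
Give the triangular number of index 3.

3·4/2 = 12/2 = 6.

6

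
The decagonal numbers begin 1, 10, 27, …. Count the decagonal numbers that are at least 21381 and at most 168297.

The n-th decagonal number is n(4n−3).
Smallest index with value ≥ 21381: n = 74 (giving 21682).
Largest index with value ≤ 168297: n = 205 (giving 167485).
Indices 74 through 205: 132 terms.

132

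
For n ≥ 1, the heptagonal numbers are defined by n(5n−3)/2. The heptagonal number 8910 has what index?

60

Set n(5n−3)/2 = 8910, giving 5n² − 3n − 17820 = 0.
The discriminant is 9 + 40·8910 = 356409, and √356409 = 597.
So n = (3 + 597) / 10 = 600/10 = 60.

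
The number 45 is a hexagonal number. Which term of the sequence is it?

Set n(2n−1) = 45, giving 2n² − n − 45 = 0.
The discriminant is 1 + 8·45 = 361, and √361 = 19.
So n = (1 + 19) / 4 = 20/4 = 5.

5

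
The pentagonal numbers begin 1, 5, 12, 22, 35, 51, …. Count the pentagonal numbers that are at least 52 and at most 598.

14

The n-th pentagonal number is n(3n−1)/2.
Smallest index with value ≥ 52: n = 7 (giving 70).
Largest index with value ≤ 598: n = 20 (giving 590).
Indices 7 through 20: 14 terms.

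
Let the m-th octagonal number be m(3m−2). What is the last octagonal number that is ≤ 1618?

1541

Solve n(3n−2) ≤ 1618 for integer n.
n = 23 gives 1541 ≤ 1618, while n = 24 gives 1680 > 1618; so the answer is 1541.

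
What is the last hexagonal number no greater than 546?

Solve n(2n−1) ≤ 546 for integer n.
n = 16 gives 496 ≤ 546, while n = 17 gives 561 > 546; so the answer is 496.

496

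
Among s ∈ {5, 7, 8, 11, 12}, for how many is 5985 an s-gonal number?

2

s = 5: P(5, 63) = 5922 and P(5, 64) = 6112; 5985 is not s-gonal.
s = 7: P(7, 49) = 5929 and P(7, 50) = 6175; 5985 is not s-gonal.
s = 8: P(8, 45) = 5985. ✓
s = 11: P(11, 36) = 5706 and P(11, 37) = 6031; 5985 is not s-gonal.
s = 12: P(12, 35) = 5985. ✓
Hits: s ∈ {8, 12} → 2.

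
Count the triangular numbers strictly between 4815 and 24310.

122

The n-th triangular number is n(n+1)/2.
Smallest index with value > 4815: n = 98 (giving 4851).
Largest index with value < 24310: n = 219 (giving 24090).
Indices 98 through 219: 122 terms.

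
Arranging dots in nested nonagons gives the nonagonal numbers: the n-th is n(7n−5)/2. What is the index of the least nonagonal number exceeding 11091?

Solve n(7n−5)/2 > 11091 for integer n.
The largest n with value ≤ 11091 is 56 (since 10836 ≤ 11091 < 11229), so the first above is n = 57, value 11229.

57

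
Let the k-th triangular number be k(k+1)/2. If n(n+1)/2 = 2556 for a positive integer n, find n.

71

Set n(n+1)/2 = 2556, giving n² + n − 5112 = 0.
The discriminant is 1 + 8·2556 = 20449, and √20449 = 143.
So n = (-1 + 143) / 2 = 142/2 = 71.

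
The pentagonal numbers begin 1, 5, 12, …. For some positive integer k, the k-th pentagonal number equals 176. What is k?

11

Set n(3n−1)/2 = 176, giving 3n² − n − 352 = 0.
The discriminant is 1 + 24·176 = 4225, and √4225 = 65.
So n = (1 + 65) / 6 = 66/6 = 11.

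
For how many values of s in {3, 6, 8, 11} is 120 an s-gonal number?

2

s = 3: P(3, 15) = 120. ✓
s = 6: P(6, 8) = 120. ✓
s = 8: P(8, 6) = 96 and P(8, 7) = 133; 120 is not s-gonal.
s = 11: P(11, 5) = 95 and P(11, 6) = 141; 120 is not s-gonal.
Hits: s ∈ {3, 6} → 2.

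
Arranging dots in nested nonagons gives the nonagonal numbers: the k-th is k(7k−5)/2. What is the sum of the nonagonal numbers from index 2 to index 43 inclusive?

Σ i(7i−5)/2 = (7Σi² − 5Σi) / 2 over i = 2..43.
Σi = 946 − 1 = 945 and Σi² = 27434 − 1 = 27433.
(7·27433 − 5·945) / 2 = 187306/2 = 93653.

93653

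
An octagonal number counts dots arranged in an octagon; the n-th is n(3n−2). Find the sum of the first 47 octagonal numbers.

104904

Σ i(3i−2) = 3Σi² − 2Σi over i = 1..47.
Σi = 1128 and Σi² = 35720.
3·35720 − 2·1128 = 104904.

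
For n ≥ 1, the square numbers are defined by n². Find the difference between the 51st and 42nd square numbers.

51² = 2601 and 42² = 1764.
Difference: 2601 − 1764 = 837.

837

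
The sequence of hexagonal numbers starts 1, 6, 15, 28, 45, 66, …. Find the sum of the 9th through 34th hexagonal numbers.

Σ i(2i−1) = 2Σi² − Σi over i = 9..34.
Σi = 595 − 36 = 559 and Σi² = 13685 − 204 = 13481.
2·13481 − 1·559 = 26403.

26403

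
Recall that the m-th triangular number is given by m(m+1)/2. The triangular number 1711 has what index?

58

Set n(n+1)/2 = 1711, giving n² + n − 3422 = 0.
So n = (-1 + 117) / 2 = 116/2 = 58.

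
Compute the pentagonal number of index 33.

1617

The 33rd pentagonal number is n(3n−1)/2 with n = 33.
33·(3·33 − 1)/2 = 33·98/2 = 33·49 = 1617.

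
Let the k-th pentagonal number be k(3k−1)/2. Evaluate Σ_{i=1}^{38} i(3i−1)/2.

28158

Σ i(3i−1)/2 = (3Σi² − Σi) / 2 over i = 1..38.
Σi = 741 and Σi² = 19019.
(3·19019 − 1·741) / 2 = 56316/2 = 28158.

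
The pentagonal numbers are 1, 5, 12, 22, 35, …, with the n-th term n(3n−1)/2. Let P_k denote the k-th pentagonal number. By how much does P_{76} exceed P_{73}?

76·(3·76 − 1)/2 = 8626 and 73·(3·73 − 1)/2 = 7957.
Difference: 8626 − 7957 = 669.

669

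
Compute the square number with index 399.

The 399th square number is n² with n = 399.
399² = 159201.

159201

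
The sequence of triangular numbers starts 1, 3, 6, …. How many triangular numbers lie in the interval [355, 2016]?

The n-th triangular number is n(n+1)/2.
Smallest index with value ≥ 355: n = 27 (giving 378).
Largest index with value ≤ 2016: n = 63 (giving 2016).
Indices 27 through 63: 37 terms.

37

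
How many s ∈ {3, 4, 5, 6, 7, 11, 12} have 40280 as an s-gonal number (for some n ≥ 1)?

s = 3: P(3, 283) = 40186 and P(3, 284) = 40470; 40280 is not s-gonal.
s = 4: P(4, 200) = 40000 and P(4, 201) = 40401; 40280 is not s-gonal.
s = 5: P(5, 164) = 40262 and P(5, 165) = 40755; 40280 is not s-gonal.
s = 6: P(6, 142) = 40186 and P(6, 143) = 40755; 40280 is not s-gonal.
s = 7: P(7, 127) = 40132 and P(7, 128) = 40768; 40280 is not s-gonal.
s = 11: P(11, 95) = 40280. ✓
s = 12: P(12, 90) = 40140 and P(12, 91) = 41041; 40280 is not s-gonal.
Hits: s ∈ {11} → 1.

1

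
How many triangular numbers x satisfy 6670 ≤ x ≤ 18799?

79

The n-th triangular number is n(n+1)/2.
Smallest index with value ≥ 6670: n = 115 (giving 6670).
Largest index with value ≤ 18799: n = 193 (giving 18721).
Indices 115 through 193: 79 terms.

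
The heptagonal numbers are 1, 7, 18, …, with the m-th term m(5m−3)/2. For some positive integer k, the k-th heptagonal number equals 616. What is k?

16

Set n(5n−3)/2 = 616, giving 5n² − 3n − 1232 = 0.
The discriminant is 9 + 40·616 = 24649, and √24649 = 157.
So n = (3 + 157) / 10 = 160/10 = 16.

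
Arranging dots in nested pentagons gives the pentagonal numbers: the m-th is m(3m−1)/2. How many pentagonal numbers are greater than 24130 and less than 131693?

The n-th pentagonal number is n(3n−1)/2.
Smallest index with value > 24130: n = 128 (giving 24512).
Largest index with value < 131693: n = 296 (giving 131276).
Indices 128 through 296: 169 terms.

169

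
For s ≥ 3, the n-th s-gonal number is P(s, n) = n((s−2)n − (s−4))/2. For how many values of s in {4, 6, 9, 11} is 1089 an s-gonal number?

s = 4: P(4, 33) = 1089. ✓
s = 6: P(6, 23) = 1035 and P(6, 24) = 1128; 1089 is not s-gonal.
s = 9: P(9, 18) = 1089. ✓
s = 11: P(11, 15) = 960 and P(11, 16) = 1096; 1089 is not s-gonal.
Hits: s ∈ {4, 9} → 2.

2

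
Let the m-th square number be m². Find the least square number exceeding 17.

Solve n² > 17 for integer n.
The largest n with value ≤ 17 is 4 (since 16 ≤ 17 < 25), so the first above is n = 5, value 25.

25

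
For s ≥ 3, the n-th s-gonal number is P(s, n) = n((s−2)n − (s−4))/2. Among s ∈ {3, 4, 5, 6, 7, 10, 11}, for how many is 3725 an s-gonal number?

1

s = 3: P(3, 85) = 3655 and P(3, 86) = 3741; 3725 is not s-gonal.
s = 4: P(4, 61) = 3721 and P(4, 62) = 3844; 3725 is not s-gonal.
s = 5: P(5, 50) = 3725. ✓
s = 6: P(6, 43) = 3655 and P(6, 44) = 3828; 3725 is not s-gonal.
s = 7: P(7, 38) = 3553 and P(7, 39) = 3744; 3725 is not s-gonal.
s = 10: P(10, 30) = 3510 and P(10, 31) = 3751; 3725 is not s-gonal.
s = 11: P(11, 29) = 3683 and P(11, 30) = 3945; 3725 is not s-gonal.
Hits: s ∈ {5} → 1.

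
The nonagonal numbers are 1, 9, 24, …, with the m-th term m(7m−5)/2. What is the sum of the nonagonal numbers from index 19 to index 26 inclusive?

13872

Σ i(7i−5)/2 = (7Σi² − 5Σi) / 2 over i = 19..26.
Σi = 351 − 171 = 180 and Σi² = 6201 − 2109 = 4092.
(7·4092 − 5·180) / 2 = 27744/2 = 13872.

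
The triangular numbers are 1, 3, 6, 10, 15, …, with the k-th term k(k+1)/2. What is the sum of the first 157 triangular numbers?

657359

Σ i(i+1)/2 = (Σi² + Σi) / 2 over i = 1..157.
Σi = 12403 and Σi² = 1302315.
(1·1302315 + 1·12403) / 2 = 1314718/2 = 657359.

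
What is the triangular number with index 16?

16·17/2 = 272/2 = 136.

136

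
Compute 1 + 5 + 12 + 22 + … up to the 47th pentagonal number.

Σ i(3i−1)/2 = (3Σi² − Σi) / 2 over i = 1..47.
Σi = 1128 and Σi² = 35720.
(3·35720 − 1·1128) / 2 = 106032/2 = 53016.

53016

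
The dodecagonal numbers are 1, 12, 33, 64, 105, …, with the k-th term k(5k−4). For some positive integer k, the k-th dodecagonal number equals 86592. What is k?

Set n(5n−4) = 86592, giving 5n² − 4n − 86592 = 0.
So n = (4 + 1316) / 10 = 1320/10 = 132.

132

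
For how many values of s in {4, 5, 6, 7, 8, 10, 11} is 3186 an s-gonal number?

2

s = 4: P(4, 56) = 3136 and P(4, 57) = 3249; 3186 is not s-gonal.
s = 5: P(5, 46) = 3151 and P(5, 47) = 3290; 3186 is not s-gonal.
s = 6: P(6, 40) = 3160 and P(6, 41) = 3321; 3186 is not s-gonal.
s = 7: P(7, 36) = 3186. ✓
s = 8: P(8, 32) = 3008 and P(8, 33) = 3201; 3186 is not s-gonal.
s = 10: P(10, 28) = 3052 and P(10, 29) = 3277; 3186 is not s-gonal.
s = 11: P(11, 27) = 3186. ✓
Hits: s ∈ {7, 11} → 2.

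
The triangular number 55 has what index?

Set n(n+1)/2 = 55, giving n² + n − 110 = 0.
So n = (-1 + 21) / 2 = 20/2 = 10.
Check: 10·11/2 = 55. ✓

10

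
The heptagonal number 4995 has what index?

Set n(5n−3)/2 = 4995, giving 5n² − 3n − 9990 = 0.
The discriminant is 9 + 40·4995 = 199809, and √199809 = 447.
So n = (3 + 447) / 10 = 450/10 = 45.

45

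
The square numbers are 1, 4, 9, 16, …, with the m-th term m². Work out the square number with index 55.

3025

The 55th square number is n² with n = 55.
55² = 3025.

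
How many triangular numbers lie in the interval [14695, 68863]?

The n-th triangular number is n(n+1)/2.
Smallest index with value ≥ 14695: n = 171 (giving 14706).
Largest index with value ≤ 68863: n = 370 (giving 68635).
Indices 171 through 370: 200 terms.

200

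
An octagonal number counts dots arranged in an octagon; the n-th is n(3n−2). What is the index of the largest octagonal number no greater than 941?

Solve n(3n−2) ≤ 941 for integer n.
n = 18 gives 936 ≤ 941, while n = 19 gives 1045 > 941; so the answer is index 18.

18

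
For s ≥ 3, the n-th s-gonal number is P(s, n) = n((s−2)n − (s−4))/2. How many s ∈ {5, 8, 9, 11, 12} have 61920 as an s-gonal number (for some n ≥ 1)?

1

s = 5: P(5, 203) = 61712 and P(5, 204) = 62322; 61920 is not s-gonal.
s = 8: P(8, 144) = 61920. ✓
s = 9: P(9, 133) = 61579 and P(9, 134) = 62511; 61920 is not s-gonal.
s = 11: P(11, 117) = 61191 and P(11, 118) = 62245; 61920 is not s-gonal.
s = 12: P(12, 111) = 61161 and P(12, 112) = 62272; 61920 is not s-gonal.
Hits: s ∈ {8} → 1.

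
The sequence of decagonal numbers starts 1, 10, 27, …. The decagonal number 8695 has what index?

Set n(4n−3) = 8695, giving 4n² − 3n − 8695 = 0.
So n = (3 + 373) / 8 = 376/8 = 47.

47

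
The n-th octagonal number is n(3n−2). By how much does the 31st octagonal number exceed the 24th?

31·(3·31 − 2) = 2821 and 24·(3·24 − 2) = 1680.
Difference: 2821 − 1680 = 1141.

1141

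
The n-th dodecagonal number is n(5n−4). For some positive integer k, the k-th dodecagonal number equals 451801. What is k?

Set n(5n−4) = 451801, giving 5n² − 4n − 451801 = 0.
The discriminant is 16 + 20·451801 = 9036036, and √9036036 = 3006.
So n = (4 + 3006) / 10 = 3010/10 = 301.

301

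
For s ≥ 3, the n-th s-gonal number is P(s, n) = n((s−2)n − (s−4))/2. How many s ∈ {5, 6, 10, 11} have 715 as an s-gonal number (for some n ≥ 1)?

2

s = 5: P(5, 22) = 715. ✓
s = 6: P(6, 19) = 703 and P(6, 20) = 780; 715 is not s-gonal.
s = 10: P(10, 13) = 637 and P(10, 14) = 742; 715 is not s-gonal.
s = 11: P(11, 13) = 715. ✓
Hits: s ∈ {5, 11} → 2.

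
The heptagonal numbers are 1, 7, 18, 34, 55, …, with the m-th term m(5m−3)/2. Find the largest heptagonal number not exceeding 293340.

Solve n(5n−3)/2 ≤ 293340 for integer n.
n = 342 gives 291897 ≤ 293340, while n = 343 gives 293608 > 293340; so the answer is 291897.

291897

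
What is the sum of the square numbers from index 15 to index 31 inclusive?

9401

Σ_{i=15}^{31} i² = 10416 − 1015 = 9401.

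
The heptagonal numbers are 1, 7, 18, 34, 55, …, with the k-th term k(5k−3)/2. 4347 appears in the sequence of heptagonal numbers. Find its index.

Set n(5n−3)/2 = 4347, giving 5n² − 3n − 8694 = 0.
The discriminant is 9 + 40·4347 = 173889, and √173889 = 417.
So n = (3 + 417) / 10 = 420/10 = 42.
Check: 42·(5·42 − 3)/2 = 4347. ✓

42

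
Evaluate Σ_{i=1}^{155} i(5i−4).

6218290

Σ i(5i−4) = 5Σi² − 4Σi over i = 1..155.
Σi = 12090 and Σi² = 1253330.
5·1253330 − 4·12090 = 6218290.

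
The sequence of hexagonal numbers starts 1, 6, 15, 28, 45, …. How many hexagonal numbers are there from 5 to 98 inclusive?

6

The n-th hexagonal number is n(2n−1).
Smallest index with value ≥ 5: n = 2 (giving 6).
Largest index with value ≤ 98: n = 7 (giving 91).
Indices 2 through 7: 6 terms.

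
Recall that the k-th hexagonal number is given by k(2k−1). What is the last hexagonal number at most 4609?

Solve n(2n−1) ≤ 4609 for integer n.
n = 48 gives 4560 ≤ 4609, while n = 49 gives 4753 > 4609; so the answer is 4560.

4560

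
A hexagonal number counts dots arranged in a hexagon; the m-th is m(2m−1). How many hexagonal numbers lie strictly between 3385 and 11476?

The n-th hexagonal number is n(2n−1).
Smallest index with value > 3385: n = 42 (giving 3486).
Largest index with value < 11476: n = 75 (giving 11175).
Indices 42 through 75: 34 terms.

34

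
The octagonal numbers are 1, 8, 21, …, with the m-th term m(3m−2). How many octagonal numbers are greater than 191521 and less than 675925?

221

The n-th octagonal number is n(3n−2).
Smallest index with value > 191521: n = 254 (giving 193040).
Largest index with value < 675925: n = 474 (giving 673080).
Indices 254 through 474: 221 terms.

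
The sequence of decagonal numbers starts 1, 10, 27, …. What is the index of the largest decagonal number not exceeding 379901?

Solve n(4n−3) ≤ 379901 for integer n.
n = 308 gives 378532 ≤ 379901, while n = 309 gives 380997 > 379901; so the answer is index 308.

308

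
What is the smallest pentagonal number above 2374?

Solve n(3n−1)/2 > 2374 for integer n.
The largest n with value ≤ 2374 is 39 (since 2262 ≤ 2374 < 2380), so the first above is n = 40, value 2380.

2380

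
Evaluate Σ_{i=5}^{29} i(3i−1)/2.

12575

Σ i(3i−1)/2 = (3Σi² − Σi) / 2 over i = 5..29.
Σi = 435 − 10 = 425 and Σi² = 8555 − 30 = 8525.
(3·8525 − 1·425) / 2 = 25150/2 = 12575.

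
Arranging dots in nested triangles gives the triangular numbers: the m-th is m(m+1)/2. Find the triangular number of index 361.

65341

The 361st triangular number is n(n+1)/2 with n = 361.
361·362/2 = 130682/2 = 65341.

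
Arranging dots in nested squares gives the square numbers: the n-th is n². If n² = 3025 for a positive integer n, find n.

55

We need n² = 3025, so n = √3025 = 55.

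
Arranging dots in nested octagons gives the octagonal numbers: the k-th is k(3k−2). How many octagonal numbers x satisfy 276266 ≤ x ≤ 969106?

265

The n-th octagonal number is n(3n−2).
Smallest index with value ≥ 276266: n = 304 (giving 276640).
Largest index with value ≤ 969106: n = 568 (giving 966736).
Indices 304 through 568: 265 terms.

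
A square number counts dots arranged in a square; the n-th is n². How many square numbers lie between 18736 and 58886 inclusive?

106

The n-th square number is n².
Smallest index with value ≥ 18736: n = 137 (giving 18769).
Largest index with value ≤ 58886: n = 242 (giving 58564).
Indices 137 through 242: 106 terms.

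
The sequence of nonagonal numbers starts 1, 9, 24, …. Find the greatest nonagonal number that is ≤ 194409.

Solve n(7n−5)/2 ≤ 194409 for integer n.
n = 236 gives 194346 ≤ 194409, while n = 237 gives 195999 > 194409; so the answer is 194346.

194346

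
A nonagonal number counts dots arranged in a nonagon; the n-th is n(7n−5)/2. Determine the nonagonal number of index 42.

The 42nd nonagonal number is n(7n−5)/2 with n = 42.
42·(7·42 − 5)/2 = 42·289/2 = 6069.

6069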